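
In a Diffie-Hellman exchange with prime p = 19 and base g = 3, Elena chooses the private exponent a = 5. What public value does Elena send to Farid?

Public value = 3^5 mod 19.
3^1 ≡ 3 (mod 19)
3^2 = (3^1)^2 ≡ 3^2 = 9 ≡ 9 (mod 19)
3^4 = (3^2)^2 ≡ 9^2 = 81 ≡ 5 (mod 19)
3^5 = 3^4 · 3^1 ≡ 5 · 3 ≡ 15 (mod 19).

15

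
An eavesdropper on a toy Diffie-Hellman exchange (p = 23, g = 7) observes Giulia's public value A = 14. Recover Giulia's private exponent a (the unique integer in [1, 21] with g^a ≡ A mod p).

15

Try successive powers of 7 modulo 23:
7^1 ≡ 7
7^2 ≡ 3
7^3 ≡ 21
7^4 ≡ 9
7^5 ≡ 17
7^6 ≡ 4
7^7 ≡ 5
7^8 ≡ 12
7^9 ≡ 15
7^10 ≡ 13
7^11 ≡ 22
7^12 ≡ 16
7^13 ≡ 20
7^14 ≡ 2
7^15 ≡ 14
Found: a = 15.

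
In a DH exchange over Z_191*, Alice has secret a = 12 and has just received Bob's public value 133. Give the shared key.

163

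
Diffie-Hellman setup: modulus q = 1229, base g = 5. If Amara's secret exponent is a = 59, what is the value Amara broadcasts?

840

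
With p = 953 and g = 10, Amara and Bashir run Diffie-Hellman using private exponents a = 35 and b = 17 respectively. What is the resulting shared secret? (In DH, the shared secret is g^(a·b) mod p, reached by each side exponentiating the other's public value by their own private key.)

797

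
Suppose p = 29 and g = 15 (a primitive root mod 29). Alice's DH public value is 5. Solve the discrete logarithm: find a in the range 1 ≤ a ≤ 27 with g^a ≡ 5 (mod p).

6

Try successive powers of 15 modulo 29:
15^1 ≡ 15
15^2 ≡ 22
15^3 ≡ 11
15^4 ≡ 20
15^5 ≡ 10
15^6 ≡ 5
Found: a = 6.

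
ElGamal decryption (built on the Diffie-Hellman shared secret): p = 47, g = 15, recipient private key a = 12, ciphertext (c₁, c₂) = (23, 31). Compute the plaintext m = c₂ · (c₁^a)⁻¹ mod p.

29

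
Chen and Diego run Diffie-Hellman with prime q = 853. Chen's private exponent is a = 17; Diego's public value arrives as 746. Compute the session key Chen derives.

Shared key K = 746^17 mod 853.
746^1 ≡ 746 (mod 853)
746^2 = (746^1)^2 ≡ 746^2 = 556516 ≡ 360 (mod 853)
746^4 = (746^2)^2 ≡ 360^2 = 129600 ≡ 797 (mod 853)
746^8 = (746^4)^2 ≡ 797^2 = 635209 ≡ 577 (mod 853)
746^16 = (746^8)^2 ≡ 577^2 = 332929 ≡ 259 (mod 853)
746^17 = 746^16 · 746^1 ≡ 259 · 746 ≡ 436 (mod 853).

436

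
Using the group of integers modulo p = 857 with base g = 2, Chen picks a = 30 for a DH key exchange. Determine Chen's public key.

525

Public value = 2^30 (mod 857).
2^1 ≡ 2 (mod 857)
2^2 = (2^1)^2 ≡ 2^2 = 4 ≡ 4 (mod 857)
2^4 = (2^2)^2 ≡ 4^2 = 16 ≡ 16 (mod 857)
2^8 = (2^4)^2 ≡ 16^2 = 256 ≡ 256 (mod 857)
2^16 = (2^8)^2 ≡ 256^2 = 65536 ≡ 404 (mod 857)
2^30 = 2^16 · 2^8 · 2^4 · 2^2 ≡ 404 · 256 · 16 · 4 ≡ 525 (mod 857).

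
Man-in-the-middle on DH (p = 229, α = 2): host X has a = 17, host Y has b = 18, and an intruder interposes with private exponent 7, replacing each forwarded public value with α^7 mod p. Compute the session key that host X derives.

Host X receives an intruder's public value M = 2^7 mod 229 instead of the honest one.
2^1 ≡ 2 (mod 229)
2^2 = (2^1)^2 ≡ 2^2 = 4 ≡ 4 (mod 229)
2^4 = (2^2)^2 ≡ 4^2 = 16 ≡ 16 (mod 229)
2^7 = 2^4 · 2^2 · 2^1 ≡ 16 · 4 · 2 ≡ 128 (mod 229).
So M = 128. Host X computes K = M^17 mod 229.
128^1 ≡ 128 (mod 229)
128^2 = (128^1)^2 ≡ 128^2 = 16384 ≡ 125 (mod 229)
128^4 = (128^2)^2 ≡ 125^2 = 15625 ≡ 53 (mod 229)
128^8 = (128^4)^2 ≡ 53^2 = 2809 ≡ 61 (mod 229)
128^16 = (128^8)^2 ≡ 61^2 = 3721 ≡ 57 (mod 229)
128^17 = 128^16 · 128^1 ≡ 57 · 128 ≡ 197 (mod 229).

197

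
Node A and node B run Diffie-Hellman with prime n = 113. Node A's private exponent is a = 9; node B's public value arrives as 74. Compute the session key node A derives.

103

Shared key K = 74^9 mod 113.
74^1 ≡ 74 (mod 113)
74^2 = (74^1)^2 ≡ 74^2 = 5476 ≡ 52 (mod 113)
74^4 = (74^2)^2 ≡ 52^2 = 2704 ≡ 105 (mod 113)
74^8 = (74^4)^2 ≡ 105^2 = 11025 ≡ 64 (mod 113)
74^9 = 74^8 · 74^1 ≡ 64 · 74 ≡ 103 (mod 113).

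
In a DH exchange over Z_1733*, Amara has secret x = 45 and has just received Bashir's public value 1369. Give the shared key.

220

Shared key K = 1369^45 mod 1733.
1369^1 ≡ 1369 (mod 1733)
1369^2 = (1369^1)^2 ≡ 1369^2 = 1874161 ≡ 788 (mod 1733)
1369^4 = (1369^2)^2 ≡ 788^2 = 620944 ≡ 530 (mod 1733)
1369^8 = (1369^4)^2 ≡ 530^2 = 280900 ≡ 154 (mod 1733)
1369^16 = (1369^8)^2 ≡ 154^2 = 23716 ≡ 1187 (mod 1733)
1369^32 = (1369^16)^2 ≡ 1187^2 = 1408969 ≡ 40 (mod 1733)
1369^45 = 1369^32 · 1369^8 · 1369^4 · 1369^1 ≡ 40 · 154 · 530 · 1369 ≡ 220 (mod 1733).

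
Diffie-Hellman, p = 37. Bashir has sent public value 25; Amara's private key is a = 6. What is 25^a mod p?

Shared key K = 25^6 mod 37.
25^1 ≡ 25 (mod 37)
25^2 = (25^1)^2 ≡ 25^2 = 625 ≡ 33 (mod 37)
25^4 = (25^2)^2 ≡ 33^2 = 1089 ≡ 16 (mod 37)
25^6 = 25^4 · 25^2 ≡ 16 · 33 ≡ 10 (mod 37).

10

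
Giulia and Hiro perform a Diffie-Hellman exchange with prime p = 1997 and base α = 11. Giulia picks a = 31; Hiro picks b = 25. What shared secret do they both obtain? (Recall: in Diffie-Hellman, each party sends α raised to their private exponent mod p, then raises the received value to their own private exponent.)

Hiro sends B = α^b mod p = 11^25 mod 1997.
11^1 ≡ 11 (mod 1997)
11^2 = (11^1)^2 ≡ 11^2 = 121 ≡ 121 (mod 1997)
11^4 = (11^2)^2 ≡ 121^2 = 14641 ≡ 662 (mod 1997)
11^8 = (11^4)^2 ≡ 662^2 = 438244 ≡ 901 (mod 1997)
11^16 = (11^8)^2 ≡ 901^2 = 811801 ≡ 1019 (mod 1997)
11^25 = 11^16 · 11^8 · 11^1 ≡ 1019 · 901 · 11 ≡ 480 (mod 1997).
So B = 480. Giulia then computes K = B^a mod p = 480^31 mod 1997.
480^1 ≡ 480 (mod 1997)
480^2 = (480^1)^2 ≡ 480^2 = 230400 ≡ 745 (mod 1997)
480^4 = (480^2)^2 ≡ 745^2 = 555025 ≡ 1856 (mod 1997)
480^8 = (480^4)^2 ≡ 1856^2 = 3444736 ≡ 1908 (mod 1997)
480^16 = (480^8)^2 ≡ 1908^2 = 3640464 ≡ 1930 (mod 1997)
480^31 = 480^16 · 480^8 · 480^4 · 480^2 · 480^1 ≡ 1930 · 1908 · 1856 · 745 · 480 ≡ 1686 (mod 1997).

1686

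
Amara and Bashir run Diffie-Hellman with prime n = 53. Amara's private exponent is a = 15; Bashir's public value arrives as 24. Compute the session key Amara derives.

Shared key K = 24^15 mod 53.
24^1 ≡ 24 (mod 53)
24^2 = (24^1)^2 ≡ 24^2 = 576 ≡ 46 (mod 53)
24^4 = (24^2)^2 ≡ 46^2 = 2116 ≡ 49 (mod 53)
24^8 = (24^4)^2 ≡ 49^2 = 2401 ≡ 16 (mod 53)
24^15 = 24^8 · 24^4 · 24^2 · 24^1 ≡ 16 · 49 · 46 · 24 ≡ 46 (mod 53).

46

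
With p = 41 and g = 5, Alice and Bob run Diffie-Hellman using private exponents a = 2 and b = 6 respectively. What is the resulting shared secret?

16

Alice sends A = g^a mod p = 5^2 mod 41.
5^1 ≡ 5 (mod 41)
5^2 = (5^1)^2 ≡ 5^2 = 25 ≡ 25 (mod 41)
So A = 25. Bob then computes K = A^b mod p = 25^6 mod 41.
25^1 ≡ 25 (mod 41)
25^2 = (25^1)^2 ≡ 25^2 = 625 ≡ 10 (mod 41)
25^4 = (25^2)^2 ≡ 10^2 = 100 ≡ 18 (mod 41)
25^6 = 25^4 · 25^2 ≡ 18 · 10 ≡ 16 (mod 41).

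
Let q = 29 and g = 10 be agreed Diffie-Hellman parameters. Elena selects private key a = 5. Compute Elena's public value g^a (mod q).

Public value = 10^5 (mod 29).
10^1 ≡ 10 (mod 29)
10^2 = (10^1)^2 ≡ 10^2 = 100 ≡ 13 (mod 29)
10^4 = (10^2)^2 ≡ 13^2 = 169 ≡ 24 (mod 29)
10^5 = 10^4 · 10^1 ≡ 24 · 10 ≡ 8 (mod 29).

8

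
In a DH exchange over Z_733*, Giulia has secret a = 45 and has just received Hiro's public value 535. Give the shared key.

Shared key K = 535^45 mod 733.
535^1 ≡ 535 (mod 733)
535^2 = (535^1)^2 ≡ 535^2 = 286225 ≡ 355 (mod 733)
535^4 = (535^2)^2 ≡ 355^2 = 126025 ≡ 682 (mod 733)
535^8 = (535^4)^2 ≡ 682^2 = 465124 ≡ 402 (mod 733)
535^16 = (535^8)^2 ≡ 402^2 = 161604 ≡ 344 (mod 733)
535^32 = (535^16)^2 ≡ 344^2 = 118336 ≡ 323 (mod 733)
535^45 = 535^32 · 535^8 · 535^4 · 535^1 ≡ 323 · 402 · 682 · 535 ≡ 372 (mod 733).

372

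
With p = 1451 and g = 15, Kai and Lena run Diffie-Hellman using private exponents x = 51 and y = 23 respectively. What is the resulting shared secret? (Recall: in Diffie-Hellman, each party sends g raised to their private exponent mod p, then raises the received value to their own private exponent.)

Kai sends A = g^x mod p = 15^51 mod 1451.
15^1 ≡ 15 (mod 1451)
15^2 = (15^1)^2 ≡ 15^2 = 225 ≡ 225 (mod 1451)
15^4 = (15^2)^2 ≡ 225^2 = 50625 ≡ 1291 (mod 1451)
15^8 = (15^4)^2 ≡ 1291^2 = 1666681 ≡ 933 (mod 1451)
15^16 = (15^8)^2 ≡ 933^2 = 870489 ≡ 1340 (mod 1451)
15^32 = (15^16)^2 ≡ 1340^2 = 1795600 ≡ 713 (mod 1451)
15^51 = 15^32 · 15^16 · 15^2 · 15^1 ≡ 713 · 1340 · 225 · 15 ≡ 1161 (mod 1451).
So A = 1161. Lena then computes K = A^y mod p = 1161^23 mod 1451.
1161^1 ≡ 1161 (mod 1451)
1161^2 = (1161^1)^2 ≡ 1161^2 = 1347921 ≡ 1393 (mod 1451)
1161^4 = (1161^2)^2 ≡ 1393^2 = 1940449 ≡ 462 (mod 1451)
1161^8 = (1161^4)^2 ≡ 462^2 = 213444 ≡ 147 (mod 1451)
1161^16 = (1161^8)^2 ≡ 147^2 = 21609 ≡ 1295 (mod 1451)
1161^23 = 1161^16 · 1161^4 · 1161^2 · 1161^1 ≡ 1295 · 462 · 1393 · 1161 ≡ 1420 (mod 1451).

1420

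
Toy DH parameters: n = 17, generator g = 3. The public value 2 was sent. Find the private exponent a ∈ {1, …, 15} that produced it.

Try successive powers of 3 modulo 17:
3^1 ≡ 3
3^2 ≡ 9
3^3 ≡ 10
3^4 ≡ 13
3^5 ≡ 5
3^6 ≡ 15
3^7 ≡ 11
3^8 ≡ 16
3^9 ≡ 14
3^10 ≡ 8
3^11 ≡ 7
3^12 ≡ 4
3^13 ≡ 12
3^14 ≡ 2
Found: a = 14.

14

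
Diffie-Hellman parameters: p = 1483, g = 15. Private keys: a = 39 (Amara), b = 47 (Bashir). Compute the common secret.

643

Bashir sends B = g^b mod p = 15^47 mod 1483.
15^1 ≡ 15 (mod 1483)
15^2 = (15^1)^2 ≡ 15^2 = 225 ≡ 225 (mod 1483)
15^4 = (15^2)^2 ≡ 225^2 = 50625 ≡ 203 (mod 1483)
15^8 = (15^4)^2 ≡ 203^2 = 41209 ≡ 1168 (mod 1483)
15^16 = (15^8)^2 ≡ 1168^2 = 1364224 ≡ 1347 (mod 1483)
15^32 = (15^16)^2 ≡ 1347^2 = 1814409 ≡ 700 (mod 1483)
15^47 = 15^32 · 15^8 · 15^4 · 15^2 · 15^1 ≡ 700 · 1168 · 203 · 225 · 15 ≡ 574 (mod 1483).
So B = 574. Amara then computes K = B^a mod p = 574^39 mod 1483.
574^1 ≡ 574 (mod 1483)
574^2 = (574^1)^2 ≡ 574^2 = 329476 ≡ 250 (mod 1483)
574^4 = (574^2)^2 ≡ 250^2 = 62500 ≡ 214 (mod 1483)
574^8 = (574^4)^2 ≡ 214^2 = 45796 ≡ 1306 (mod 1483)
574^16 = (574^8)^2 ≡ 1306^2 = 1705636 ≡ 186 (mod 1483)
574^32 = (574^16)^2 ≡ 186^2 = 34596 ≡ 487 (mod 1483)
574^39 = 574^32 · 574^4 · 574^2 · 574^1 ≡ 487 · 214 · 250 · 574 ≡ 643 (mod 1483).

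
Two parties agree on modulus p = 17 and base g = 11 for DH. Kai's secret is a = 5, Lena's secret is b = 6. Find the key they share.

Lena sends B = g^b mod p = 11^6 mod 17.
11^1 ≡ 11 (mod 17)
11^2 = (11^1)^2 ≡ 11^2 = 121 ≡ 2 (mod 17)
11^4 = (11^2)^2 ≡ 2^2 = 4 ≡ 4 (mod 17)
11^6 = 11^4 · 11^2 ≡ 4 · 2 ≡ 8 (mod 17).
So B = 8. Kai then computes K = B^a mod p = 8^5 mod 17.
8^1 ≡ 8 (mod 17)
8^2 = (8^1)^2 ≡ 8^2 = 64 ≡ 13 (mod 17)
8^4 = (8^2)^2 ≡ 13^2 = 169 ≡ 16 (mod 17)
8^5 = 8^4 · 8^1 ≡ 16 · 8 ≡ 9 (mod 17).

9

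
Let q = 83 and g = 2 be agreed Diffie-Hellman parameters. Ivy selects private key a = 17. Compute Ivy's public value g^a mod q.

Public value = 2^17 mod 83.
2^1 ≡ 2 (mod 83)
2^2 = (2^1)^2 ≡ 2^2 = 4 ≡ 4 (mod 83)
2^4 = (2^2)^2 ≡ 4^2 = 16 ≡ 16 (mod 83)
2^8 = (2^4)^2 ≡ 16^2 = 256 ≡ 7 (mod 83)
2^16 = (2^8)^2 ≡ 7^2 = 49 ≡ 49 (mod 83)
2^17 = 2^16 · 2^1 ≡ 49 · 2 ≡ 15 (mod 83).

15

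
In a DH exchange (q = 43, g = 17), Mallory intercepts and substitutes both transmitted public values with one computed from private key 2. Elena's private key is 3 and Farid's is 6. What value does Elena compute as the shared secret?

35

Elena receives Mallory's public value M = 17^2 mod 43 instead of the honest one.
17^1 ≡ 17 (mod 43)
17^2 = (17^1)^2 ≡ 17^2 = 289 ≡ 31 (mod 43)
So M = 31. Elena computes K = M^3 mod 43.
31^1 ≡ 31 (mod 43)
31^2 = (31^1)^2 ≡ 31^2 = 961 ≡ 15 (mod 43)
31^3 = 31^2 · 31^1 ≡ 15 · 31 ≡ 35 (mod 43).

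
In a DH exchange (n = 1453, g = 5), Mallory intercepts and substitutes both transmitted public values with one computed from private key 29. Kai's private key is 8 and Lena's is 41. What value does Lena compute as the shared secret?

5

Lena receives Mallory's public value M = 5^29 mod 1453 instead of the honest one.
5^1 ≡ 5 (mod 1453)
5^2 = (5^1)^2 ≡ 5^2 = 25 ≡ 25 (mod 1453)
5^4 = (5^2)^2 ≡ 25^2 = 625 ≡ 625 (mod 1453)
5^8 = (5^4)^2 ≡ 625^2 = 390625 ≡ 1221 (mod 1453)
5^16 = (5^8)^2 ≡ 1221^2 = 1490841 ≡ 63 (mod 1453)
5^29 = 5^16 · 5^8 · 5^4 · 5^1 ≡ 63 · 1221 · 625 · 5 ≡ 55 (mod 1453).
So M = 55. Lena computes K = M^41 mod 1453.
55^1 ≡ 55 (mod 1453)
55^2 = (55^1)^2 ≡ 55^2 = 3025 ≡ 119 (mod 1453)
55^4 = (55^2)^2 ≡ 119^2 = 14161 ≡ 1084 (mod 1453)
55^8 = (55^4)^2 ≡ 1084^2 = 1175056 ≡ 1032 (mod 1453)
55^16 = (55^8)^2 ≡ 1032^2 = 1065024 ≡ 1428 (mod 1453)
55^32 = (55^16)^2 ≡ 1428^2 = 2039184 ≡ 625 (mod 1453)
55^41 = 55^32 · 55^8 · 55^1 ≡ 625 · 1032 · 55 ≡ 5 (mod 1453).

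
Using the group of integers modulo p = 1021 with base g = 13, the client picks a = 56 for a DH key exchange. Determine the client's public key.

435

Public value = 13^56 (mod 1021).
13^1 ≡ 13 (mod 1021)
13^2 = (13^1)^2 ≡ 13^2 = 169 ≡ 169 (mod 1021)
13^4 = (13^2)^2 ≡ 169^2 = 28561 ≡ 994 (mod 1021)
13^8 = (13^4)^2 ≡ 994^2 = 988036 ≡ 729 (mod 1021)
13^16 = (13^8)^2 ≡ 729^2 = 531441 ≡ 521 (mod 1021)
13^32 = (13^16)^2 ≡ 521^2 = 271441 ≡ 876 (mod 1021)
13^56 = 13^32 · 13^16 · 13^8 ≡ 876 · 521 · 729 ≡ 435 (mod 1021).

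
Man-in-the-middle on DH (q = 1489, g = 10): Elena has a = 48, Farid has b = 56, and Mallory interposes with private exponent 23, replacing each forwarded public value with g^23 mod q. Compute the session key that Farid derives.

358

Farid receives Mallory's public value M = 10^23 mod 1489 instead of the honest one.
10^1 ≡ 10 (mod 1489)
10^2 = (10^1)^2 ≡ 10^2 = 100 ≡ 100 (mod 1489)
10^4 = (10^2)^2 ≡ 100^2 = 10000 ≡ 1066 (mod 1489)
10^8 = (10^4)^2 ≡ 1066^2 = 1136356 ≡ 249 (mod 1489)
10^16 = (10^8)^2 ≡ 249^2 = 62001 ≡ 952 (mod 1489)
10^23 = 10^16 · 10^4 · 10^2 · 10^1 ≡ 952 · 1066 · 100 · 10 ≡ 1072 (mod 1489).
So M = 1072. Farid computes K = M^56 mod 1489.
1072^1 ≡ 1072 (mod 1489)
1072^2 = (1072^1)^2 ≡ 1072^2 = 1149184 ≡ 1165 (mod 1489)
1072^4 = (1072^2)^2 ≡ 1165^2 = 1357225 ≡ 746 (mod 1489)
1072^8 = (1072^4)^2 ≡ 746^2 = 556516 ≡ 1119 (mod 1489)
1072^16 = (1072^8)^2 ≡ 1119^2 = 1252161 ≡ 1401 (mod 1489)
1072^32 = (1072^16)^2 ≡ 1401^2 = 1962801 ≡ 299 (mod 1489)
1072^56 = 1072^32 · 1072^16 · 1072^8 ≡ 299 · 1401 · 1119 ≡ 358 (mod 1489).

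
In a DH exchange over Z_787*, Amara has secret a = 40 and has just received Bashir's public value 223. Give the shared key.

Shared key K = 223^40 mod 787.
223^1 ≡ 223 (mod 787)
223^2 = (223^1)^2 ≡ 223^2 = 49729 ≡ 148 (mod 787)
223^4 = (223^2)^2 ≡ 148^2 = 21904 ≡ 655 (mod 787)
223^8 = (223^4)^2 ≡ 655^2 = 429025 ≡ 110 (mod 787)
223^16 = (223^8)^2 ≡ 110^2 = 12100 ≡ 295 (mod 787)
223^32 = (223^16)^2 ≡ 295^2 = 87025 ≡ 455 (mod 787)
223^40 = 223^32 · 223^8 ≡ 455 · 110 ≡ 469 (mod 787).

469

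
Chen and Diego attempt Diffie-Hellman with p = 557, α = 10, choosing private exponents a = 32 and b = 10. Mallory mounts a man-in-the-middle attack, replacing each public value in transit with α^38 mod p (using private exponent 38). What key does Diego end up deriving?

414

Diego receives Mallory's public value M = 10^38 mod 557 instead of the honest one.
10^1 ≡ 10 (mod 557)
10^2 = (10^1)^2 ≡ 10^2 = 100 ≡ 100 (mod 557)
10^4 = (10^2)^2 ≡ 100^2 = 10000 ≡ 531 (mod 557)
10^8 = (10^4)^2 ≡ 531^2 = 281961 ≡ 119 (mod 557)
10^16 = (10^8)^2 ≡ 119^2 = 14161 ≡ 236 (mod 557)
10^32 = (10^16)^2 ≡ 236^2 = 55696 ≡ 553 (mod 557)
10^38 = 10^32 · 10^4 · 10^2 ≡ 553 · 531 · 100 ≡ 374 (mod 557).
So M = 374. Diego computes K = M^10 mod 557.
374^1 ≡ 374 (mod 557)
374^2 = (374^1)^2 ≡ 374^2 = 139876 ≡ 69 (mod 557)
374^4 = (374^2)^2 ≡ 69^2 = 4761 ≡ 305 (mod 557)
374^8 = (374^4)^2 ≡ 305^2 = 93025 ≡ 6 (mod 557)
374^10 = 374^8 · 374^2 ≡ 6 · 69 ≡ 414 (mod 557).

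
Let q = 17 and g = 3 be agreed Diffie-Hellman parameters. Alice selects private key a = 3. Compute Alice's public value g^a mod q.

10

Public value = 3^3 mod 17.
3^1 ≡ 3 (mod 17)
3^2 = (3^1)^2 ≡ 3^2 = 9 ≡ 9 (mod 17)
3^3 = 3^2 · 3^1 ≡ 9 · 3 ≡ 10 (mod 17).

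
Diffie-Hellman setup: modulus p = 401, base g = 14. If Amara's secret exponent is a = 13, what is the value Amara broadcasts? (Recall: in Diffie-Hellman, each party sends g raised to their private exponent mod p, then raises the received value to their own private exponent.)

276

Public value = 14^13 (mod 401).
14^1 ≡ 14 (mod 401)
14^2 = (14^1)^2 ≡ 14^2 = 196 ≡ 196 (mod 401)
14^4 = (14^2)^2 ≡ 196^2 = 38416 ≡ 321 (mod 401)
14^8 = (14^4)^2 ≡ 321^2 = 103041 ≡ 385 (mod 401)
14^13 = 14^8 · 14^4 · 14^1 ≡ 385 · 321 · 14 ≡ 276 (mod 401).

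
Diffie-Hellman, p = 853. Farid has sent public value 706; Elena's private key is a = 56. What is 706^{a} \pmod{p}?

Shared key K = 706^56 mod 853.
706^1 ≡ 706 (mod 853)
706^2 = (706^1)^2 ≡ 706^2 = 498436 ≡ 284 (mod 853)
706^4 = (706^2)^2 ≡ 284^2 = 80656 ≡ 474 (mod 853)
706^8 = (706^4)^2 ≡ 474^2 = 224676 ≡ 337 (mod 853)
706^16 = (706^8)^2 ≡ 337^2 = 113569 ≡ 120 (mod 853)
706^32 = (706^16)^2 ≡ 120^2 = 14400 ≡ 752 (mod 853)
706^56 = 706^32 · 706^16 · 706^8 ≡ 752 · 120 · 337 ≡ 577 (mod 853).

577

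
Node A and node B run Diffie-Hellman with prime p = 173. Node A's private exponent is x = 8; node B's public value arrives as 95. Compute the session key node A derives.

57

Shared key K = 95^8 mod 173.
95^1 ≡ 95 (mod 173)
95^2 = (95^1)^2 ≡ 95^2 = 9025 ≡ 29 (mod 173)
95^4 = (95^2)^2 ≡ 29^2 = 841 ≡ 149 (mod 173)
95^8 = (95^4)^2 ≡ 149^2 = 22201 ≡ 57 (mod 173)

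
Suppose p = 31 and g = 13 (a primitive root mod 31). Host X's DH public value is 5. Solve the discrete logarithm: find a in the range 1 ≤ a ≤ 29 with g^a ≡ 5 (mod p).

Try successive powers of 13 modulo 31:
13^1 ≡ 13
13^2 ≡ 14
13^3 ≡ 27
13^4 ≡ 10
13^5 ≡ 6
13^6 ≡ 16
13^7 ≡ 22
13^8 ≡ 7
13^9 ≡ 29
13^10 ≡ 5
Found: a = 10.

10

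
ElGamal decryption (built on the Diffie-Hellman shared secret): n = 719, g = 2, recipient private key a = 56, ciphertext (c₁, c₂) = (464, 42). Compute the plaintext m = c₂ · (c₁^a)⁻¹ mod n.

465

Shared mask s = c₁^a mod n = 464^56 mod 719.
464^1 ≡ 464 (mod 719)
464^2 = (464^1)^2 ≡ 464^2 = 215296 ≡ 315 (mod 719)
464^4 = (464^2)^2 ≡ 315^2 = 99225 ≡ 3 (mod 719)
464^8 = (464^4)^2 ≡ 3^2 = 9 ≡ 9 (mod 719)
464^16 = (464^8)^2 ≡ 9^2 = 81 ≡ 81 (mod 719)
464^32 = (464^16)^2 ≡ 81^2 = 6561 ≡ 90 (mod 719)
464^56 = 464^32 · 464^16 · 464^8 ≡ 90 · 81 · 9 ≡ 181 (mod 719).
So s = 181; s⁻¹ ≡ 576 (mod 719).
m = c₂ · s⁻¹ mod 719 = 42 · 576 mod 719 = 465.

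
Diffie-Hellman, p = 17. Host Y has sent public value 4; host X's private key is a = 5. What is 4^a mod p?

4

Shared key K = 4^5 mod 17.
4^1 ≡ 4 (mod 17)
4^2 = (4^1)^2 ≡ 4^2 = 16 ≡ 16 (mod 17)
4^4 = (4^2)^2 ≡ 16^2 = 256 ≡ 1 (mod 17)
4^5 = 4^4 · 4^1 ≡ 1 · 4 ≡ 4 (mod 17).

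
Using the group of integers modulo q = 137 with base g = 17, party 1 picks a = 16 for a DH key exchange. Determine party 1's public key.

115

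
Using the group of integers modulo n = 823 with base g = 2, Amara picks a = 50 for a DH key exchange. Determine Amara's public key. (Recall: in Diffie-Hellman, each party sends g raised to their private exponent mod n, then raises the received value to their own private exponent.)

Public value = 2^50 mod 823.
2^1 ≡ 2 (mod 823)
2^2 = (2^1)^2 ≡ 2^2 = 4 ≡ 4 (mod 823)
2^4 = (2^2)^2 ≡ 4^2 = 16 ≡ 16 (mod 823)
2^8 = (2^4)^2 ≡ 16^2 = 256 ≡ 256 (mod 823)
2^16 = (2^8)^2 ≡ 256^2 = 65536 ≡ 519 (mod 823)
2^32 = (2^16)^2 ≡ 519^2 = 269361 ≡ 240 (mod 823)
2^50 = 2^32 · 2^16 · 2^2 ≡ 240 · 519 · 4 ≡ 325 (mod 823).

325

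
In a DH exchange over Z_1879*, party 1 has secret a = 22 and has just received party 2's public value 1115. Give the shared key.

Shared key K = 1115^22 mod 1879.
1115^1 ≡ 1115 (mod 1879)
1115^2 = (1115^1)^2 ≡ 1115^2 = 1243225 ≡ 1206 (mod 1879)
1115^4 = (1115^2)^2 ≡ 1206^2 = 1454436 ≡ 90 (mod 1879)
1115^8 = (1115^4)^2 ≡ 90^2 = 8100 ≡ 584 (mod 1879)
1115^16 = (1115^8)^2 ≡ 584^2 = 341056 ≡ 957 (mod 1879)
1115^22 = 1115^16 · 1115^4 · 1115^2 ≡ 957 · 90 · 1206 ≡ 1660 (mod 1879).

1660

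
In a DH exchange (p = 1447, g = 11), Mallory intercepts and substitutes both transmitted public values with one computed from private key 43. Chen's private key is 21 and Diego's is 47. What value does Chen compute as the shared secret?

213

Chen receives Mallory's public value M = 11^43 mod 1447 instead of the honest one.
11^1 ≡ 11 (mod 1447)
11^2 = (11^1)^2 ≡ 11^2 = 121 ≡ 121 (mod 1447)
11^4 = (11^2)^2 ≡ 121^2 = 14641 ≡ 171 (mod 1447)
11^8 = (11^4)^2 ≡ 171^2 = 29241 ≡ 301 (mod 1447)
11^16 = (11^8)^2 ≡ 301^2 = 90601 ≡ 887 (mod 1447)
11^32 = (11^16)^2 ≡ 887^2 = 786769 ≡ 1048 (mod 1447)
11^43 = 11^32 · 11^8 · 11^2 · 11^1 ≡ 1048 · 301 · 121 · 11 ≡ 1215 (mod 1447).
So M = 1215. Chen computes K = M^21 mod 1447.
1215^1 ≡ 1215 (mod 1447)
1215^2 = (1215^1)^2 ≡ 1215^2 = 1476225 ≡ 285 (mod 1447)
1215^4 = (1215^2)^2 ≡ 285^2 = 81225 ≡ 193 (mod 1447)
1215^8 = (1215^4)^2 ≡ 193^2 = 37249 ≡ 1074 (mod 1447)
1215^16 = (1215^8)^2 ≡ 1074^2 = 1153476 ≡ 217 (mod 1447)
1215^21 = 1215^16 · 1215^4 · 1215^1 ≡ 217 · 193 · 1215 ≡ 213 (mod 1447).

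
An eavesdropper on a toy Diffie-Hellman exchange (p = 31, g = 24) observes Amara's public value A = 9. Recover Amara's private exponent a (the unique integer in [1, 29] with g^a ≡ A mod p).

Try successive powers of 24 modulo 31:
24^1 ≡ 24
24^2 ≡ 18
24^3 ≡ 29
24^4 ≡ 14
24^5 ≡ 26
24^6 ≡ 4
24^7 ≡ 3
24^8 ≡ 10
24^9 ≡ 23
24^10 ≡ 25
24^11 ≡ 11
24^12 ≡ 16
24^13 ≡ 12
24^14 ≡ 9
Found: a = 14.

14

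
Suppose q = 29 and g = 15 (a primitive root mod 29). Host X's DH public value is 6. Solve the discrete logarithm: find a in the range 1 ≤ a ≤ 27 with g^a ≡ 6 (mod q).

22

Try successive powers of 15 modulo 29:
15^1 ≡ 15
15^2 ≡ 22
15^3 ≡ 11
15^4 ≡ 20
15^5 ≡ 10
15^6 ≡ 5
15^7 ≡ 17
15^8 ≡ 23
15^9 ≡ 26
15^10 ≡ 13
15^11 ≡ 21
15^12 ≡ 25
15^13 ≡ 27
15^14 ≡ 28
15^15 ≡ 14
15^16 ≡ 7
15^17 ≡ 18
15^18 ≡ 9
15^19 ≡ 19
15^20 ≡ 24
15^21 ≡ 12
15^22 ≡ 6
Found: a = 22.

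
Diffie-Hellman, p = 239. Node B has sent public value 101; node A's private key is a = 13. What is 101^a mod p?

Shared key K = 101^13 mod 239.
101^1 ≡ 101 (mod 239)
101^2 = (101^1)^2 ≡ 101^2 = 10201 ≡ 163 (mod 239)
101^4 = (101^2)^2 ≡ 163^2 = 26569 ≡ 40 (mod 239)
101^8 = (101^4)^2 ≡ 40^2 = 1600 ≡ 166 (mod 239)
101^13 = 101^8 · 101^4 · 101^1 ≡ 166 · 40 · 101 ≡ 6 (mod 239).

6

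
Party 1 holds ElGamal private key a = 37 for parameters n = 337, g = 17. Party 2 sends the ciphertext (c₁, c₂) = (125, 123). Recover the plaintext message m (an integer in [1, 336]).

278

Shared mask s = c₁^a mod n = 125^37 mod 337.
125^1 ≡ 125 (mod 337)
125^2 = (125^1)^2 ≡ 125^2 = 15625 ≡ 123 (mod 337)
125^4 = (125^2)^2 ≡ 123^2 = 15129 ≡ 301 (mod 337)
125^8 = (125^4)^2 ≡ 301^2 = 90601 ≡ 285 (mod 337)
125^16 = (125^8)^2 ≡ 285^2 = 81225 ≡ 8 (mod 337)
125^32 = (125^16)^2 ≡ 8^2 = 64 ≡ 64 (mod 337)
125^37 = 125^32 · 125^4 · 125^1 ≡ 64 · 301 · 125 ≡ 135 (mod 337).
So s = 135; s⁻¹ ≡ 5 (mod 337).
m = c₂ · s⁻¹ mod 337 = 123 · 5 mod 337 = 278.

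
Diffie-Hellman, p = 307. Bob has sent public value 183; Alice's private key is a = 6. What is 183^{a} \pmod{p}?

77

Shared key K = 183^6 mod 307.
183^1 ≡ 183 (mod 307)
183^2 = (183^1)^2 ≡ 183^2 = 33489 ≡ 26 (mod 307)
183^4 = (183^2)^2 ≡ 26^2 = 676 ≡ 62 (mod 307)
183^6 = 183^4 · 183^2 ≡ 62 · 26 ≡ 77 (mod 307).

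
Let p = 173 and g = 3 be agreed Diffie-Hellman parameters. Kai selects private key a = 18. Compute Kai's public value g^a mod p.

137

Public value = 3^18 mod 173.
3^1 ≡ 3 (mod 173)
3^2 = (3^1)^2 ≡ 3^2 = 9 ≡ 9 (mod 173)
3^4 = (3^2)^2 ≡ 9^2 = 81 ≡ 81 (mod 173)
3^8 = (3^4)^2 ≡ 81^2 = 6561 ≡ 160 (mod 173)
3^16 = (3^8)^2 ≡ 160^2 = 25600 ≡ 169 (mod 173)
3^18 = 3^16 · 3^2 ≡ 169 · 9 ≡ 137 (mod 173).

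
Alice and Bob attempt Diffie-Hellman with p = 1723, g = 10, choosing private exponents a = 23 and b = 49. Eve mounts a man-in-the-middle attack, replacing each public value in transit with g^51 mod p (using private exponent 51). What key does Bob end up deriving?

1652

Bob receives Eve's public value M = 10^51 mod 1723 instead of the honest one.
10^1 ≡ 10 (mod 1723)
10^2 = (10^1)^2 ≡ 10^2 = 100 ≡ 100 (mod 1723)
10^4 = (10^2)^2 ≡ 100^2 = 10000 ≡ 1385 (mod 1723)
10^8 = (10^4)^2 ≡ 1385^2 = 1918225 ≡ 526 (mod 1723)
10^16 = (10^8)^2 ≡ 526^2 = 276676 ≡ 996 (mod 1723)
10^32 = (10^16)^2 ≡ 996^2 = 992016 ≡ 1291 (mod 1723)
10^51 = 10^32 · 10^16 · 10^2 · 10^1 ≡ 1291 · 996 · 100 · 10 ≡ 729 (mod 1723).
So M = 729. Bob computes K = M^49 mod 1723.
729^1 ≡ 729 (mod 1723)
729^2 = (729^1)^2 ≡ 729^2 = 531441 ≡ 757 (mod 1723)
729^4 = (729^2)^2 ≡ 757^2 = 573049 ≡ 1013 (mod 1723)
729^8 = (729^4)^2 ≡ 1013^2 = 1026169 ≡ 984 (mod 1723)
729^16 = (729^8)^2 ≡ 984^2 = 968256 ≡ 1653 (mod 1723)
729^32 = (729^16)^2 ≡ 1653^2 = 2732409 ≡ 1454 (mod 1723)
729^49 = 729^32 · 729^16 · 729^1 ≡ 1454 · 1653 · 729 ≡ 1652 (mod 1723).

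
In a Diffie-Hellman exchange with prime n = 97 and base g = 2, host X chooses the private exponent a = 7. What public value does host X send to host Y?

31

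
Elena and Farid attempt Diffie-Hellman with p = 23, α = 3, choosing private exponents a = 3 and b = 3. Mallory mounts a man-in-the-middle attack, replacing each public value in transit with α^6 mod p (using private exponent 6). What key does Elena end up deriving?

2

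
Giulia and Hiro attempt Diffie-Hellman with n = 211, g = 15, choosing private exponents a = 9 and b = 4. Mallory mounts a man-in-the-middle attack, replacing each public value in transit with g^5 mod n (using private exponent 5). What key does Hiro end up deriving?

14

Hiro receives Mallory's public value M = 15^5 mod 211 instead of the honest one.
15^1 ≡ 15 (mod 211)
15^2 = (15^1)^2 ≡ 15^2 = 225 ≡ 14 (mod 211)
15^4 = (15^2)^2 ≡ 14^2 = 196 ≡ 196 (mod 211)
15^5 = 15^4 · 15^1 ≡ 196 · 15 ≡ 197 (mod 211).
So M = 197. Hiro computes K = M^4 mod 211.
197^1 ≡ 197 (mod 211)
197^2 = (197^1)^2 ≡ 197^2 = 38809 ≡ 196 (mod 211)
197^4 = (197^2)^2 ≡ 196^2 = 38416 ≡ 14 (mod 211)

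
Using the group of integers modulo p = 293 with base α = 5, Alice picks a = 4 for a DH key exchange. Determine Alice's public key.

39

Public value = 5^4 mod 293.
5^1 ≡ 5 (mod 293)
5^2 = (5^1)^2 ≡ 5^2 = 25 ≡ 25 (mod 293)
5^4 = (5^2)^2 ≡ 25^2 = 625 ≡ 39 (mod 293)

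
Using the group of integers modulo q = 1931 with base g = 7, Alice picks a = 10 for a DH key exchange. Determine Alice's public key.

845

Public value = 7^10 mod 1931.
7^1 ≡ 7 (mod 1931)
7^2 = (7^1)^2 ≡ 7^2 = 49 ≡ 49 (mod 1931)
7^4 = (7^2)^2 ≡ 49^2 = 2401 ≡ 470 (mod 1931)
7^8 = (7^4)^2 ≡ 470^2 = 220900 ≡ 766 (mod 1931)
7^10 = 7^8 · 7^2 ≡ 766 · 49 ≡ 845 (mod 1931).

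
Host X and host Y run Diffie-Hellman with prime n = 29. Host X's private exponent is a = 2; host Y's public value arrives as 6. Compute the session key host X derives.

7

Shared key K = 6^2 mod 29.
6^1 ≡ 6 (mod 29)
6^2 = (6^1)^2 ≡ 6^2 = 36 ≡ 7 (mod 29)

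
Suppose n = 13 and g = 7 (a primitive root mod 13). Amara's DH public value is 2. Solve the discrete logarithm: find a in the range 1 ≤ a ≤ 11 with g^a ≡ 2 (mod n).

11

Try successive powers of 7 modulo 13:
7^1 ≡ 7
7^2 ≡ 10
7^3 ≡ 5
7^4 ≡ 9
7^5 ≡ 11
7^6 ≡ 12
7^7 ≡ 6
7^8 ≡ 3
7^9 ≡ 8
7^10 ≡ 4
7^11 ≡ 2
Found: a = 11.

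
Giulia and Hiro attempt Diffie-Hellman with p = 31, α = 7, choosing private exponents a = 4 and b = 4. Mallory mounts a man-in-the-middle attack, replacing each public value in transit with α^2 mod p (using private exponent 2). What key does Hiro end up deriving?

10

Hiro receives Mallory's public value M = 7^2 mod 31 instead of the honest one.
7^1 ≡ 7 (mod 31)
7^2 = (7^1)^2 ≡ 7^2 = 49 ≡ 18 (mod 31)
So M = 18. Hiro computes K = M^4 mod 31.
18^1 ≡ 18 (mod 31)
18^2 = (18^1)^2 ≡ 18^2 = 324 ≡ 14 (mod 31)
18^4 = (18^2)^2 ≡ 14^2 = 196 ≡ 10 (mod 31)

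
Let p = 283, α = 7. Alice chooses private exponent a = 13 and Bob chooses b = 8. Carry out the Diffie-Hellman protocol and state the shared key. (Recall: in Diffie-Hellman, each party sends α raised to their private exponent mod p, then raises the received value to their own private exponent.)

77

Alice sends A = α^a mod p = 7^13 mod 283.
7^1 ≡ 7 (mod 283)
7^2 = (7^1)^2 ≡ 7^2 = 49 ≡ 49 (mod 283)
7^4 = (7^2)^2 ≡ 49^2 = 2401 ≡ 137 (mod 283)
7^8 = (7^4)^2 ≡ 137^2 = 18769 ≡ 91 (mod 283)
7^13 = 7^8 · 7^4 · 7^1 ≡ 91 · 137 · 7 ≡ 105 (mod 283).
So A = 105. Bob then computes K = A^b mod p = 105^8 mod 283.
105^1 ≡ 105 (mod 283)
105^2 = (105^1)^2 ≡ 105^2 = 11025 ≡ 271 (mod 283)
105^4 = (105^2)^2 ≡ 271^2 = 73441 ≡ 144 (mod 283)
105^8 = (105^4)^2 ≡ 144^2 = 20736 ≡ 77 (mod 283)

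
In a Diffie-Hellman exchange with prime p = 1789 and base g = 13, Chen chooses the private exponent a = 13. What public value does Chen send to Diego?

2

Public value = 13^13 mod 1789.
13^1 ≡ 13 (mod 1789)
13^2 = (13^1)^2 ≡ 13^2 = 169 ≡ 169 (mod 1789)
13^4 = (13^2)^2 ≡ 169^2 = 28561 ≡ 1726 (mod 1789)
13^8 = (13^4)^2 ≡ 1726^2 = 2979076 ≡ 391 (mod 1789)
13^13 = 13^8 · 13^4 · 13^1 ≡ 391 · 1726 · 13 ≡ 2 (mod 1789).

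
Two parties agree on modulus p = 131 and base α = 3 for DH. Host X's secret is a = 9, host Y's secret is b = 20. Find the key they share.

39

Host Y sends B = α^b mod p = 3^20 mod 131.
3^1 ≡ 3 (mod 131)
3^2 = (3^1)^2 ≡ 3^2 = 9 ≡ 9 (mod 131)
3^4 = (3^2)^2 ≡ 9^2 = 81 ≡ 81 (mod 131)
3^8 = (3^4)^2 ≡ 81^2 = 6561 ≡ 11 (mod 131)
3^16 = (3^8)^2 ≡ 11^2 = 121 ≡ 121 (mod 131)
3^20 = 3^16 · 3^4 ≡ 121 · 81 ≡ 107 (mod 131).
So B = 107. Host X then computes K = B^a mod p = 107^9 mod 131.
107^1 ≡ 107 (mod 131)
107^2 = (107^1)^2 ≡ 107^2 = 11449 ≡ 52 (mod 131)
107^4 = (107^2)^2 ≡ 52^2 = 2704 ≡ 84 (mod 131)
107^8 = (107^4)^2 ≡ 84^2 = 7056 ≡ 113 (mod 131)
107^9 = 107^8 · 107^1 ≡ 113 · 107 ≡ 39 (mod 131).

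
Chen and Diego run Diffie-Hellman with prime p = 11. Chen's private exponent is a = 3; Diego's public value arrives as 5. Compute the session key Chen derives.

Shared key K = 5^3 mod 11.
5^1 ≡ 5 (mod 11)
5^2 = (5^1)^2 ≡ 5^2 = 25 ≡ 3 (mod 11)
5^3 = 5^2 · 5^1 ≡ 3 · 5 ≡ 4 (mod 11).

4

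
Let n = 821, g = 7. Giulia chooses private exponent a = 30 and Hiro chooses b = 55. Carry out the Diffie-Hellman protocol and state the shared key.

347

Giulia sends A = g^a mod n = 7^30 mod 821.
7^1 ≡ 7 (mod 821)
7^2 = (7^1)^2 ≡ 7^2 = 49 ≡ 49 (mod 821)
7^4 = (7^2)^2 ≡ 49^2 = 2401 ≡ 759 (mod 821)
7^8 = (7^4)^2 ≡ 759^2 = 576081 ≡ 560 (mod 821)
7^16 = (7^8)^2 ≡ 560^2 = 313600 ≡ 799 (mod 821)
7^30 = 7^16 · 7^8 · 7^4 · 7^2 ≡ 799 · 560 · 759 · 49 ≡ 412 (mod 821).
So A = 412. Hiro then computes K = A^b mod n = 412^55 mod 821.
412^1 ≡ 412 (mod 821)
412^2 = (412^1)^2 ≡ 412^2 = 169744 ≡ 618 (mod 821)
412^4 = (412^2)^2 ≡ 618^2 = 381924 ≡ 159 (mod 821)
412^8 = (412^4)^2 ≡ 159^2 = 25281 ≡ 651 (mod 821)
412^16 = (412^8)^2 ≡ 651^2 = 423801 ≡ 165 (mod 821)
412^32 = (412^16)^2 ≡ 165^2 = 27225 ≡ 132 (mod 821)
412^55 = 412^32 · 412^16 · 412^4 · 412^2 · 412^1 ≡ 132 · 165 · 159 · 618 · 412 ≡ 347 (mod 821).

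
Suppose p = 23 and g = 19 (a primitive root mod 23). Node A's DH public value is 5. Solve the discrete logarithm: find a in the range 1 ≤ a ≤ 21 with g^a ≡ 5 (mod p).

3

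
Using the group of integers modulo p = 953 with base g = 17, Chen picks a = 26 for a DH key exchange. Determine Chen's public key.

Public value = 17^{26} \pmod{953}.
17^1 ≡ 17 (mod 953)
17^2 = (17^1)^2 ≡ 17^2 = 289 ≡ 289 (mod 953)
17^4 = (17^2)^2 ≡ 289^2 = 83521 ≡ 610 (mod 953)
17^8 = (17^4)^2 ≡ 610^2 = 372100 ≡ 430 (mod 953)
17^16 = (17^8)^2 ≡ 430^2 = 184900 ≡ 18 (mod 953)
17^26 = 17^16 · 17^8 · 17^2 ≡ 18 · 430 · 289 ≡ 169 (mod 953).

169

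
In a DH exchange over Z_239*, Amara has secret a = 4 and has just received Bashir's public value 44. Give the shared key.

98

Shared key K = 44^4 mod 239.
44^1 ≡ 44 (mod 239)
44^2 = (44^1)^2 ≡ 44^2 = 1936 ≡ 24 (mod 239)
44^4 = (44^2)^2 ≡ 24^2 = 576 ≡ 98 (mod 239)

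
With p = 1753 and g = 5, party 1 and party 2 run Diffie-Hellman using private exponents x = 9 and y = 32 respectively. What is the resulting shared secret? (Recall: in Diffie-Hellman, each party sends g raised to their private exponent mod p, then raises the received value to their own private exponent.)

819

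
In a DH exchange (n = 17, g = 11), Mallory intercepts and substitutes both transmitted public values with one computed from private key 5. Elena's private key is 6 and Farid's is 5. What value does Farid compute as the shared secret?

6

Farid receives Mallory's public value M = 11^5 mod 17 instead of the honest one.
11^1 ≡ 11 (mod 17)
11^2 = (11^1)^2 ≡ 11^2 = 121 ≡ 2 (mod 17)
11^4 = (11^2)^2 ≡ 2^2 = 4 ≡ 4 (mod 17)
11^5 = 11^4 · 11^1 ≡ 4 · 11 ≡ 10 (mod 17).
So M = 10. Farid computes K = M^5 mod 17.
10^1 ≡ 10 (mod 17)
10^2 = (10^1)^2 ≡ 10^2 = 100 ≡ 15 (mod 17)
10^4 = (10^2)^2 ≡ 15^2 = 225 ≡ 4 (mod 17)
10^5 = 10^4 · 10^1 ≡ 4 · 10 ≡ 6 (mod 17).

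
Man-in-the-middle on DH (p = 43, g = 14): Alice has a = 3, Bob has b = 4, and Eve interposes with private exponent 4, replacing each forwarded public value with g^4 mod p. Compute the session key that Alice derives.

Alice receives Eve's public value M = 14^4 mod 43 instead of the honest one.
14^1 ≡ 14 (mod 43)
14^2 = (14^1)^2 ≡ 14^2 = 196 ≡ 24 (mod 43)
14^4 = (14^2)^2 ≡ 24^2 = 576 ≡ 17 (mod 43)
So M = 17. Alice computes K = M^3 mod 43.
17^1 ≡ 17 (mod 43)
17^2 = (17^1)^2 ≡ 17^2 = 289 ≡ 31 (mod 43)
17^3 = 17^2 · 17^1 ≡ 31 · 17 ≡ 11 (mod 43).

11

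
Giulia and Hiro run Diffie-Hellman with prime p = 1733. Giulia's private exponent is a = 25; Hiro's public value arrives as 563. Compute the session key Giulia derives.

Shared key K = 563^25 mod 1733.
563^1 ≡ 563 (mod 1733)
563^2 = (563^1)^2 ≡ 563^2 = 316969 ≡ 1563 (mod 1733)
563^4 = (563^2)^2 ≡ 1563^2 = 2442969 ≡ 1172 (mod 1733)
563^8 = (563^4)^2 ≡ 1172^2 = 1373584 ≡ 1048 (mod 1733)
563^16 = (563^8)^2 ≡ 1048^2 = 1098304 ≡ 1315 (mod 1733)
563^25 = 563^16 · 563^8 · 563^1 ≡ 1315 · 1048 · 563 ≡ 130 (mod 1733).

130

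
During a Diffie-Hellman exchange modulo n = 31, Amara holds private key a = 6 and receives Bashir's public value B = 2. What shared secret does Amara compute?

2

Shared key K = 2^6 mod 31.
2^1 ≡ 2 (mod 31)
2^2 = (2^1)^2 ≡ 2^2 = 4 ≡ 4 (mod 31)
2^4 = (2^2)^2 ≡ 4^2 = 16 ≡ 16 (mod 31)
2^6 = 2^4 · 2^2 ≡ 16 · 4 ≡ 2 (mod 31).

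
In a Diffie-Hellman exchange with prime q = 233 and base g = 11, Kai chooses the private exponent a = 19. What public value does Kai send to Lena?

125

Public value = 11^19 mod 233.
11^1 ≡ 11 (mod 233)
11^2 = (11^1)^2 ≡ 11^2 = 121 ≡ 121 (mod 233)
11^4 = (11^2)^2 ≡ 121^2 = 14641 ≡ 195 (mod 233)
11^8 = (11^4)^2 ≡ 195^2 = 38025 ≡ 46 (mod 233)
11^16 = (11^8)^2 ≡ 46^2 = 2116 ≡ 19 (mod 233)
11^19 = 11^16 · 11^2 · 11^1 ≡ 19 · 121 · 11 ≡ 125 (mod 233).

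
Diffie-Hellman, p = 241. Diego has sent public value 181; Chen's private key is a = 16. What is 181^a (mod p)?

Shared key K = 181^16 mod 241.
181^1 ≡ 181 (mod 241)
181^2 = (181^1)^2 ≡ 181^2 = 32761 ≡ 226 (mod 241)
181^4 = (181^2)^2 ≡ 226^2 = 51076 ≡ 225 (mod 241)
181^8 = (181^4)^2 ≡ 225^2 = 50625 ≡ 15 (mod 241)
181^16 = (181^8)^2 ≡ 15^2 = 225 ≡ 225 (mod 241)

225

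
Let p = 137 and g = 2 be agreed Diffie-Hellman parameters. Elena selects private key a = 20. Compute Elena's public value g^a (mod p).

115

Public value = 2^20 (mod 137).
2^1 ≡ 2 (mod 137)
2^2 = (2^1)^2 ≡ 2^2 = 4 ≡ 4 (mod 137)
2^4 = (2^2)^2 ≡ 4^2 = 16 ≡ 16 (mod 137)
2^8 = (2^4)^2 ≡ 16^2 = 256 ≡ 119 (mod 137)
2^16 = (2^8)^2 ≡ 119^2 = 14161 ≡ 50 (mod 137)
2^20 = 2^16 · 2^4 ≡ 50 · 16 ≡ 115 (mod 137).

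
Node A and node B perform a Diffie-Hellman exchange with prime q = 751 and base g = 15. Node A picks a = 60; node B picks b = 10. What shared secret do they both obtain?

Node B sends B = g^b mod q = 15^10 mod 751.
15^1 ≡ 15 (mod 751)
15^2 = (15^1)^2 ≡ 15^2 = 225 ≡ 225 (mod 751)
15^4 = (15^2)^2 ≡ 225^2 = 50625 ≡ 308 (mod 751)
15^8 = (15^4)^2 ≡ 308^2 = 94864 ≡ 238 (mod 751)
15^10 = 15^8 · 15^2 ≡ 238 · 225 ≡ 229 (mod 751).
So B = 229. Node A then computes K = B^a mod q = 229^60 mod 751.
229^1 ≡ 229 (mod 751)
229^2 = (229^1)^2 ≡ 229^2 = 52441 ≡ 622 (mod 751)
229^4 = (229^2)^2 ≡ 622^2 = 386884 ≡ 119 (mod 751)
229^8 = (229^4)^2 ≡ 119^2 = 14161 ≡ 643 (mod 751)
229^16 = (229^8)^2 ≡ 643^2 = 413449 ≡ 399 (mod 751)
229^32 = (229^16)^2 ≡ 399^2 = 159201 ≡ 740 (mod 751)
229^60 = 229^32 · 229^16 · 229^8 · 229^4 ≡ 740 · 399 · 643 · 119 ≡ 569 (mod 751).

569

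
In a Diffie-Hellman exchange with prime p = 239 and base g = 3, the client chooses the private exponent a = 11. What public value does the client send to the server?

48

Public value = 3^{11} \pmod{239}.
3^1 ≡ 3 (mod 239)
3^2 = (3^1)^2 ≡ 3^2 = 9 ≡ 9 (mod 239)
3^4 = (3^2)^2 ≡ 9^2 = 81 ≡ 81 (mod 239)
3^8 = (3^4)^2 ≡ 81^2 = 6561 ≡ 108 (mod 239)
3^11 = 3^8 · 3^2 · 3^1 ≡ 108 · 9 · 3 ≡ 48 (mod 239).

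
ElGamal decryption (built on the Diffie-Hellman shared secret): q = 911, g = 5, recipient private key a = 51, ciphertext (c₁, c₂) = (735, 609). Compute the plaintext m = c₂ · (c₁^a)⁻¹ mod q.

25

Shared mask s = c₁^a mod q = 735^51 mod 911.
735^1 ≡ 735 (mod 911)
735^2 = (735^1)^2 ≡ 735^2 = 540225 ≡ 2 (mod 911)
735^4 = (735^2)^2 ≡ 2^2 = 4 ≡ 4 (mod 911)
735^8 = (735^4)^2 ≡ 4^2 = 16 ≡ 16 (mod 911)
735^16 = (735^8)^2 ≡ 16^2 = 256 ≡ 256 (mod 911)
735^32 = (735^16)^2 ≡ 256^2 = 65536 ≡ 855 (mod 911)
735^51 = 735^32 · 735^16 · 735^2 · 735^1 ≡ 855 · 256 · 2 · 735 ≡ 243 (mod 911).
So s = 243; s⁻¹ ≡ 15 (mod 911).
m = c₂ · s⁻¹ mod 911 = 609 · 15 mod 911 = 25.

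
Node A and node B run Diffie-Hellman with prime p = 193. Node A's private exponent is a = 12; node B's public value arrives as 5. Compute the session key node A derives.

Shared key K = 5^12 mod 193.
5^1 ≡ 5 (mod 193)
5^2 = (5^1)^2 ≡ 5^2 = 25 ≡ 25 (mod 193)
5^4 = (5^2)^2 ≡ 25^2 = 625 ≡ 46 (mod 193)
5^8 = (5^4)^2 ≡ 46^2 = 2116 ≡ 186 (mod 193)
5^12 = 5^8 · 5^4 ≡ 186 · 46 ≡ 64 (mod 193).

64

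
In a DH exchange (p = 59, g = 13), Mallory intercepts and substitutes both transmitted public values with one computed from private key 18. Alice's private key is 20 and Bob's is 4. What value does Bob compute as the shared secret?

3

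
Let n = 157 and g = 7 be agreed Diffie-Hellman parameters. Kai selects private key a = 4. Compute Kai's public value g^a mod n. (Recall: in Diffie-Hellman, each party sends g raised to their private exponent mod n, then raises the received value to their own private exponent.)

46

Public value = 7^4 mod 157.
7^1 ≡ 7 (mod 157)
7^2 = (7^1)^2 ≡ 7^2 = 49 ≡ 49 (mod 157)
7^4 = (7^2)^2 ≡ 49^2 = 2401 ≡ 46 (mod 157)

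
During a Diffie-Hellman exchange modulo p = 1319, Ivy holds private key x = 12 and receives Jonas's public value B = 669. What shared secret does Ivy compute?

140

Shared key K = 669^12 mod 1319.
669^1 ≡ 669 (mod 1319)
669^2 = (669^1)^2 ≡ 669^2 = 447561 ≡ 420 (mod 1319)
669^4 = (669^2)^2 ≡ 420^2 = 176400 ≡ 973 (mod 1319)
669^8 = (669^4)^2 ≡ 973^2 = 946729 ≡ 1006 (mod 1319)
669^12 = 669^8 · 669^4 ≡ 1006 · 973 ≡ 140 (mod 1319).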